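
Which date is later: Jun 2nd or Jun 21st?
Jun 21st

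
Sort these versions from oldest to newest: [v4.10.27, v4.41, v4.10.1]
[v4.10.1, v4.10.27, v4.41]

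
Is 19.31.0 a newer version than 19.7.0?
Yes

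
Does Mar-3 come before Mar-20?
Yes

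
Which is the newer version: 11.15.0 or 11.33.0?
11.33.0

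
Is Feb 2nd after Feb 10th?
No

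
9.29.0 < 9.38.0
True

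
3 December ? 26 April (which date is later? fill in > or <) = >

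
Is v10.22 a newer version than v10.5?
Yes. Version numbers are compared segment by segment as integers, not as decimals: minor version 22 > 5, so v10.22 > v10.5 (even though the decimal 10.22 < 10.5).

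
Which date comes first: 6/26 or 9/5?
6/26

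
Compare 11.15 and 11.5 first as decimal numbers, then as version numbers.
As decimals: 11.15 < 11.5. As versions: v11.15 > v11.5 (minor version 15 > 5).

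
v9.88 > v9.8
True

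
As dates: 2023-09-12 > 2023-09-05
True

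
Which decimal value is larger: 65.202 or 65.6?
65.6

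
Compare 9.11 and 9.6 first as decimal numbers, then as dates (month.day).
As decimals: 9.11 < 9.6. As dates: 9/11 is later than 9/6 (day 11 > day 6).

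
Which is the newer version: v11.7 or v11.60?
v11.60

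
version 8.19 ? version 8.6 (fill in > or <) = >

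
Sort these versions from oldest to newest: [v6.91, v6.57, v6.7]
[v6.7, v6.57, v6.91]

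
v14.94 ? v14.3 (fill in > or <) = >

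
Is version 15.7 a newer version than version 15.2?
Yes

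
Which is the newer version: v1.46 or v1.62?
v1.62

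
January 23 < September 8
True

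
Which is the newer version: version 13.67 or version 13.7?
version 13.67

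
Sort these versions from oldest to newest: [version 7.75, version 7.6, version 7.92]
[version 7.6, version 7.75, version 7.92]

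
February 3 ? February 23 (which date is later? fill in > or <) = <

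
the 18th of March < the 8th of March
False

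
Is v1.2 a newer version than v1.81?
No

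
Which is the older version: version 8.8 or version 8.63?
version 8.8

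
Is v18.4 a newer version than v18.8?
No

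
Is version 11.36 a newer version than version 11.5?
Yes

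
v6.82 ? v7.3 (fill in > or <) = <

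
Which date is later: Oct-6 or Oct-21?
Oct-21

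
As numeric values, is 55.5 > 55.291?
True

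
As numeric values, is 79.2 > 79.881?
False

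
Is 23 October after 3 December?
No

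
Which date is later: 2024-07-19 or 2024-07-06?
2024-07-19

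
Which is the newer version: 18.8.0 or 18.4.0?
18.8.0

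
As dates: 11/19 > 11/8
True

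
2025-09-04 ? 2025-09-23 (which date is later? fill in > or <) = <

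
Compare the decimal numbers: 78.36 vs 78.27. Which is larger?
78.36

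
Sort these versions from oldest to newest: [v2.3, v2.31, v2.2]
[v2.2, v2.3, v2.31]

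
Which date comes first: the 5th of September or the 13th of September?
the 5th of September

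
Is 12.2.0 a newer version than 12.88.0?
No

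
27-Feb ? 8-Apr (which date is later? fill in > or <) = <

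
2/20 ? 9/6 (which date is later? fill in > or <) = <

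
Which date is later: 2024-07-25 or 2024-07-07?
2024-07-25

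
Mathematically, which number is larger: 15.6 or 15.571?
15.6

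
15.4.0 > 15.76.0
False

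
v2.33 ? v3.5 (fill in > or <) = <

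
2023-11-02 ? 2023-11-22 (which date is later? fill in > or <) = <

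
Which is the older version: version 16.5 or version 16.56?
version 16.5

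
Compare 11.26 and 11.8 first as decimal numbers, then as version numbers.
As decimals: 11.26 < 11.8. As versions: v11.26 > v11.8 (minor version 26 > 8).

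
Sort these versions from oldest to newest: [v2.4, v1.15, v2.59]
[v1.15, v2.4, v2.59]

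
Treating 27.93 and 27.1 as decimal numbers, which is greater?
27.93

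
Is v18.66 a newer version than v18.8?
Yes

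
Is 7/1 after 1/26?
Yes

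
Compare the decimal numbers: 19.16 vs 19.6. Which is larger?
19.6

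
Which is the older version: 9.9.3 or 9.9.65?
9.9.3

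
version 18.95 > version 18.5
True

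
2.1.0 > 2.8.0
False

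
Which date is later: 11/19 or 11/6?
11/19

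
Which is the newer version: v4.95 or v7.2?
v7.2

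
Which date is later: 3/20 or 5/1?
5/1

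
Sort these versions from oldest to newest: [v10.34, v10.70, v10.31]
[v10.31, v10.34, v10.70]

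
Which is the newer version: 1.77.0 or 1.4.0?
1.77.0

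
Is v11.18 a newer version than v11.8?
Yes. Version numbers are compared segment by segment as integers, not as decimals: minor version 18 > 8, so v11.18 > v11.8 (even though the decimal 11.18 < 11.8).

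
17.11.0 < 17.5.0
False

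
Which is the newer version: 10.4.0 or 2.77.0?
10.4.0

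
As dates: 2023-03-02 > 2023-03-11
False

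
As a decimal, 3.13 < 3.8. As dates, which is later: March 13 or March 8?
March 13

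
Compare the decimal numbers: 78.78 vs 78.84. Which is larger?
78.84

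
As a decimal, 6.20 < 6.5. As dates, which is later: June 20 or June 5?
June 20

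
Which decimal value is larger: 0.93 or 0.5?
0.93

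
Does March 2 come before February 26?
No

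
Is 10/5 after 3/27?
Yes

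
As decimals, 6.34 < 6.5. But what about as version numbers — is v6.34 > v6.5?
True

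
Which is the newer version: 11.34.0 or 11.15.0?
11.34.0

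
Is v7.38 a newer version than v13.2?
No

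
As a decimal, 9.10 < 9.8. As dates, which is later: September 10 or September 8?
September 10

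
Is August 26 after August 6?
Yes. Day 26 comes after day 6 in August — this is a date comparison, not a decimal one (the decimal 8.26 would be smaller than 8.6).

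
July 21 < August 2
True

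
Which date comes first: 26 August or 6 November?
26 August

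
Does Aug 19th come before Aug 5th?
No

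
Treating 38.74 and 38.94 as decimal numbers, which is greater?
38.94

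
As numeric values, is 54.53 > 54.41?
True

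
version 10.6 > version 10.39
False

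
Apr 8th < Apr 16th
True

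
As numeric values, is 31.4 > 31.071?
True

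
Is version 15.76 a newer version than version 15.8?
Yes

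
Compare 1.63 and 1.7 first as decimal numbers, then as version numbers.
As decimals: 1.63 < 1.7. As versions: v1.63 > v1.7 (minor version 63 > 7).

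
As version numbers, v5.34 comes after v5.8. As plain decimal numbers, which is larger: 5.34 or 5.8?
5.8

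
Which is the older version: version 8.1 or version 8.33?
version 8.1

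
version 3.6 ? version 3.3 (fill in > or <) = >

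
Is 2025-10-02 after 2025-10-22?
No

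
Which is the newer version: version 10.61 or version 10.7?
version 10.61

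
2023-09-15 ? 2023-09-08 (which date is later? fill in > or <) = >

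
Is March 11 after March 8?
Yes. Day 11 comes after day 8 in March — this is a date comparison, not a decimal one (the decimal 3.11 would be smaller than 3.8).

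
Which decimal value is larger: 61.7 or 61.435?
61.7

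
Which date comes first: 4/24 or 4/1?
4/1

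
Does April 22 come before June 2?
Yes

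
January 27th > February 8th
False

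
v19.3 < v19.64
True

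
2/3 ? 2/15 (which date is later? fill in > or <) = <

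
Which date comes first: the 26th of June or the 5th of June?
the 5th of June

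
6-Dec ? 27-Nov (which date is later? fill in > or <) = >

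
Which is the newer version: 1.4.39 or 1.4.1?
1.4.39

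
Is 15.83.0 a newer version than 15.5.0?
Yes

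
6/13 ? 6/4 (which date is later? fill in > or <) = >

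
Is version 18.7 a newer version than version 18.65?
No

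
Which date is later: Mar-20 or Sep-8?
Sep-8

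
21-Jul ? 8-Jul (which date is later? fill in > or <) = >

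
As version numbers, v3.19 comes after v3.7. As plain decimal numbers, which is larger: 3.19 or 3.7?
3.7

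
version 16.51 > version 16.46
True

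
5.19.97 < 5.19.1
False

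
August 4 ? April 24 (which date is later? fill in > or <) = >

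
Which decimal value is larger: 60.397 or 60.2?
60.397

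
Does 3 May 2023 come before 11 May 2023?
Yes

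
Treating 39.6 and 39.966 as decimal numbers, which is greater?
39.966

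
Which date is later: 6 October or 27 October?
27 October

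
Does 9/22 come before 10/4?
Yes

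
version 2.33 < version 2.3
False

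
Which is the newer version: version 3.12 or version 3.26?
version 3.26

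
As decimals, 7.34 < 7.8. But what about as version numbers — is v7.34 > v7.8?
True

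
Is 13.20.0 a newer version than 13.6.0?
Yes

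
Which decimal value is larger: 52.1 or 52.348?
52.348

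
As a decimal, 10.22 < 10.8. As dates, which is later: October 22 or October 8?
October 22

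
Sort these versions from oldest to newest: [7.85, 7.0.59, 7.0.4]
[7.0.4, 7.0.59, 7.85]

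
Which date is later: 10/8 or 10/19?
10/19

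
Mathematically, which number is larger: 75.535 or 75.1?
75.535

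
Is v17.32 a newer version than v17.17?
Yes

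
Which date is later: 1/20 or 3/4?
3/4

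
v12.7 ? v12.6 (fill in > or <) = >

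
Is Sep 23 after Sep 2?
Yes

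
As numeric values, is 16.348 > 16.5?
False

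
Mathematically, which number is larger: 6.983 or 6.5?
6.983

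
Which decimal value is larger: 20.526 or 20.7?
20.7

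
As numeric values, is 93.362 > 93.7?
False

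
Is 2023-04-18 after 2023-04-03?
Yes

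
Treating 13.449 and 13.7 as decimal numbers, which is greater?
13.7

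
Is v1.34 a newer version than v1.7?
Yes. Version numbers are compared segment by segment as integers, not as decimals: minor version 34 > 7, so v1.34 > v1.7 (even though the decimal 1.34 < 1.7).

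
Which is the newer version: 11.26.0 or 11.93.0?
11.93.0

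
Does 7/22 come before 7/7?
No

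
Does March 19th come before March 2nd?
No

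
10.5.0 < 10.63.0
True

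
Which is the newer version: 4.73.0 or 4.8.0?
4.73.0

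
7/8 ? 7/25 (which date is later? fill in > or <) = <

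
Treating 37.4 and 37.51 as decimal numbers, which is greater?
37.51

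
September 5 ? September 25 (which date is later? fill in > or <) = <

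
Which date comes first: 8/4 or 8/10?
8/4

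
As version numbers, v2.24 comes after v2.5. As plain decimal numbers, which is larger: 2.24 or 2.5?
2.5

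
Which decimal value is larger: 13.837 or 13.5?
13.837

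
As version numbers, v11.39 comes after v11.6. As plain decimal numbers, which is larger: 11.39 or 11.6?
11.6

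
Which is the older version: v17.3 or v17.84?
v17.3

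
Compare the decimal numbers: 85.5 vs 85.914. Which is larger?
85.914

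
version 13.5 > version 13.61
False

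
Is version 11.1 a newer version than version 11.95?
No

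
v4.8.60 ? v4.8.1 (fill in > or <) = >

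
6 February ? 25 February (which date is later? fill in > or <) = <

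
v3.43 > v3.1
True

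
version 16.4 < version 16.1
False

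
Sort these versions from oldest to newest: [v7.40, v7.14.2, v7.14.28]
[v7.14.2, v7.14.28, v7.40]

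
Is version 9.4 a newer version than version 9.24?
No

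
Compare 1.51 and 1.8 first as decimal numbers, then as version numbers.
As decimals: 1.51 < 1.8. As versions: v1.51 > v1.8 (minor version 51 > 8).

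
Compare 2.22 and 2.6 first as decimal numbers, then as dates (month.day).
As decimals: 2.22 < 2.6. As dates: 2/22 is later than 2/6 (day 22 > day 6).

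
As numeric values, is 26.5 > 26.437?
True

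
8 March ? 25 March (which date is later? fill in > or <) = <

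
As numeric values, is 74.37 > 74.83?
False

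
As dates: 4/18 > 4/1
True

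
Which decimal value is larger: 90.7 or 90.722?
90.722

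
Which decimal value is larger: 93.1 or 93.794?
93.794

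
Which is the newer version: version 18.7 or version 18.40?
version 18.40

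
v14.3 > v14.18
False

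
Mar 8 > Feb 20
True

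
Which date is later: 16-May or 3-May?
16-May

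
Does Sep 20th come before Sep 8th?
No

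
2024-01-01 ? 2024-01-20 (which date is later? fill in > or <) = <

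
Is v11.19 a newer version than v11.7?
Yes. Version numbers are compared segment by segment as integers, not as decimals: minor version 19 > 7, so v11.19 > v11.7 (even though the decimal 11.19 < 11.7).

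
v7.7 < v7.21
True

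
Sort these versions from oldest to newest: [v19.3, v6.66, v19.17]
[v6.66, v19.3, v19.17]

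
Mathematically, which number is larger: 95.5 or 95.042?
95.5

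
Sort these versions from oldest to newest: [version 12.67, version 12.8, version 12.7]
[version 12.7, version 12.8, version 12.67]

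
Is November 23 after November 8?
Yes. Day 23 comes after day 8 in November — this is a date comparison, not a decimal one (the decimal 11.23 would be smaller than 11.8).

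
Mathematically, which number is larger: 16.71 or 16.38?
16.71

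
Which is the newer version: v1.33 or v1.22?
v1.33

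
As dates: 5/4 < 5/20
True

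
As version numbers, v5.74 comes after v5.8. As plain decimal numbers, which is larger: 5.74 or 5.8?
5.8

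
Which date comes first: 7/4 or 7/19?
7/4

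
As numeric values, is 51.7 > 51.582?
True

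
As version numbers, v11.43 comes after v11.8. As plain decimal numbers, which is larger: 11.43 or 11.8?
11.8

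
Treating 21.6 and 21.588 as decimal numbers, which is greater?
21.6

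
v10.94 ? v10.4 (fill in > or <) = >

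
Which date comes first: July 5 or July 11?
July 5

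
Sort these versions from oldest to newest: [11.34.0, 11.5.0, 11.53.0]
[11.5.0, 11.34.0, 11.53.0]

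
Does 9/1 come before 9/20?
Yes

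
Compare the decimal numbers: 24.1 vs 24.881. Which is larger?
24.881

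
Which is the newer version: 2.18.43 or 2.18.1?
2.18.43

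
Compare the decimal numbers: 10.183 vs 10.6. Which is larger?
10.6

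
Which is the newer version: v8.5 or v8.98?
v8.98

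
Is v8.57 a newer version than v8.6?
Yes. Version numbers are compared segment by segment as integers, not as decimals: minor version 57 > 6, so v8.57 > v8.6 (even though the decimal 8.57 < 8.6).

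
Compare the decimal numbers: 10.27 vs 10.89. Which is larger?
10.89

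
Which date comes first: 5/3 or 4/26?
4/26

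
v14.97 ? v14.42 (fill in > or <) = >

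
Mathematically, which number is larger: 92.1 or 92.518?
92.518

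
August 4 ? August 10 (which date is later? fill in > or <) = <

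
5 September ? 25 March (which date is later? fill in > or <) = >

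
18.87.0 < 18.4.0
False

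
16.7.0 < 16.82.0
True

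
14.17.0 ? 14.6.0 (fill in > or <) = >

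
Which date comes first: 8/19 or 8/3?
8/3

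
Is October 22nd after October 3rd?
Yes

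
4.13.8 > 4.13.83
False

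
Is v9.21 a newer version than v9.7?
Yes. Version numbers are compared segment by segment as integers, not as decimals: minor version 21 > 7, so v9.21 > v9.7 (even though the decimal 9.21 < 9.7).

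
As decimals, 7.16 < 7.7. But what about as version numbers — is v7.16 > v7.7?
True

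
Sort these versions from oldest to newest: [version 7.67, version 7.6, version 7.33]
[version 7.6, version 7.33, version 7.67]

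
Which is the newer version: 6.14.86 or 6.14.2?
6.14.86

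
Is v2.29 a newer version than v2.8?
Yes. Version numbers are compared segment by segment as integers, not as decimals: minor version 29 > 8, so v2.29 > v2.8 (even though the decimal 2.29 < 2.8).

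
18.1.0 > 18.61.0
False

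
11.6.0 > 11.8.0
False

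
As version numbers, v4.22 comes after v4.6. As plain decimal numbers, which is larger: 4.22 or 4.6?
4.6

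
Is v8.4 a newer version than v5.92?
Yes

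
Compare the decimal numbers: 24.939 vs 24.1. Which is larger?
24.939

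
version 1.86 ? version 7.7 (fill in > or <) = <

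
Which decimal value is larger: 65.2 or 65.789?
65.789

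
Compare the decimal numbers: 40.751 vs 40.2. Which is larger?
40.751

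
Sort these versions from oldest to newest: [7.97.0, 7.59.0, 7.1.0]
[7.1.0, 7.59.0, 7.97.0]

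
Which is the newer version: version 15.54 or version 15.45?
version 15.54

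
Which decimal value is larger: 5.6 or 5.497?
5.6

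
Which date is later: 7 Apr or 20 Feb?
7 Apr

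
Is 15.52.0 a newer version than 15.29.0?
Yes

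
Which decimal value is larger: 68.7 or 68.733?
68.733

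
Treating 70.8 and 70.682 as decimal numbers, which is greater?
70.8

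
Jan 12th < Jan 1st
False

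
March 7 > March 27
False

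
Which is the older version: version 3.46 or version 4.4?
version 3.46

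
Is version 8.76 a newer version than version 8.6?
Yes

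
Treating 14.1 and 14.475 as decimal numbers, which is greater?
14.475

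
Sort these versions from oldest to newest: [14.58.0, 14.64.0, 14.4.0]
[14.4.0, 14.58.0, 14.64.0]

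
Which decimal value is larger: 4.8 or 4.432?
4.8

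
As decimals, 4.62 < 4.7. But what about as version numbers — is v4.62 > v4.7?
True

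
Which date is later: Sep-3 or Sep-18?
Sep-18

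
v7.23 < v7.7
False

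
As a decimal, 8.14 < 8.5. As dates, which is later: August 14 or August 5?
August 14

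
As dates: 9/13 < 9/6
False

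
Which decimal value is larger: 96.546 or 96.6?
96.6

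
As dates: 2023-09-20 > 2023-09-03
True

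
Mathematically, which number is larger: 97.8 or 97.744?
97.8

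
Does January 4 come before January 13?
Yes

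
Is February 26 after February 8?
Yes. Day 26 comes after day 8 in February — this is a date comparison, not a decimal one (the decimal 2.26 would be smaller than 2.8).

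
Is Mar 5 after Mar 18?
No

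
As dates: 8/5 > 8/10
False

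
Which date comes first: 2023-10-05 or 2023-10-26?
2023-10-05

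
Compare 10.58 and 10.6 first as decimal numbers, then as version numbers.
As decimals: 10.58 < 10.6. As versions: v10.58 > v10.6 (minor version 58 > 6).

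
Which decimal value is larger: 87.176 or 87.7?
87.7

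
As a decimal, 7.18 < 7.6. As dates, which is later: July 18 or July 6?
July 18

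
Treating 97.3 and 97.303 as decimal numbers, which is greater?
97.303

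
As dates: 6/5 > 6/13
False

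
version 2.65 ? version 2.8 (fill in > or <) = >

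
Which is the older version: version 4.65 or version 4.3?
version 4.3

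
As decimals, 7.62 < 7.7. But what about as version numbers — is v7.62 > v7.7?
True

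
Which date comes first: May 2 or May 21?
May 2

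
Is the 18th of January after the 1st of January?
Yes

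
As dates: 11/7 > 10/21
True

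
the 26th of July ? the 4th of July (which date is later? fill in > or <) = >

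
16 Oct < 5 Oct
False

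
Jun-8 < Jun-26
True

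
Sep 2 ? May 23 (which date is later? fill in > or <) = >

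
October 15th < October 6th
False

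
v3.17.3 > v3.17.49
False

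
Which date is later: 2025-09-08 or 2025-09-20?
2025-09-20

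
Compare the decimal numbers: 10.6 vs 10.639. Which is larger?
10.639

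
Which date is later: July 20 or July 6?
July 20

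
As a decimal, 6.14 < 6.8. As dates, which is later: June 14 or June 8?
June 14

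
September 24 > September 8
True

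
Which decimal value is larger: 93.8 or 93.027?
93.8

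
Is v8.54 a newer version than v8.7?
Yes. Version numbers are compared segment by segment as integers, not as decimals: minor version 54 > 7, so v8.54 > v8.7 (even though the decimal 8.54 < 8.7).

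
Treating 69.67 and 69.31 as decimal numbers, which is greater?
69.67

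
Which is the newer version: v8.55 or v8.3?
v8.55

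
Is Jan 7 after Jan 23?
No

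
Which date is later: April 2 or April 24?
April 24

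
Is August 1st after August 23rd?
No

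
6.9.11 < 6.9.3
False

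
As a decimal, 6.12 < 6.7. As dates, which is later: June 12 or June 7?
June 12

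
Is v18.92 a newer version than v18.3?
Yes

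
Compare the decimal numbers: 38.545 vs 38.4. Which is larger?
38.545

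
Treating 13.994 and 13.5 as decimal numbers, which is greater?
13.994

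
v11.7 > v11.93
False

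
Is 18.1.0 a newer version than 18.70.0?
No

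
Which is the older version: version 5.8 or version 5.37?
version 5.8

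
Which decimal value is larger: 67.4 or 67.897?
67.897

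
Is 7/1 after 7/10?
No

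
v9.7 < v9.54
True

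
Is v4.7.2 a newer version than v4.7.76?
No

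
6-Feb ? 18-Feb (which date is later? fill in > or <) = <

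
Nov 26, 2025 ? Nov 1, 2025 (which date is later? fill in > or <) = >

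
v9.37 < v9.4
False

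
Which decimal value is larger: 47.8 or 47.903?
47.903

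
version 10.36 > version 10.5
True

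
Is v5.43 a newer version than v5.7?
Yes. Version numbers are compared segment by segment as integers, not as decimals: minor version 43 > 7, so v5.43 > v5.7 (even though the decimal 5.43 < 5.7).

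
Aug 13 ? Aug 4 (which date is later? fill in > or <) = >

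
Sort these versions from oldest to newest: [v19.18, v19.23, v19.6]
[v19.6, v19.18, v19.23]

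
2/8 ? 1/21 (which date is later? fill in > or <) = >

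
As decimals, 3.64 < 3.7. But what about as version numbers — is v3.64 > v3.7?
True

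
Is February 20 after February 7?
Yes. Day 20 comes after day 7 in February — this is a date comparison, not a decimal one (the decimal 2.20 would be smaller than 2.7).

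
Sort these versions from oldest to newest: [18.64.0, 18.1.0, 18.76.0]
[18.1.0, 18.64.0, 18.76.0]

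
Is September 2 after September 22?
No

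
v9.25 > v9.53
False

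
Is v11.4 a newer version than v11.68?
No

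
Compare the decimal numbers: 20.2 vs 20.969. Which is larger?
20.969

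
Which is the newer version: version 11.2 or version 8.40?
version 11.2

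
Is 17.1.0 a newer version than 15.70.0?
Yes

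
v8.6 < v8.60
True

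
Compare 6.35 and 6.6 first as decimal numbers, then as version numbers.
As decimals: 6.35 < 6.6. As versions: v6.35 > v6.6 (minor version 35 > 6).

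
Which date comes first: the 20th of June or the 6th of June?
the 6th of June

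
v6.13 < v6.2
False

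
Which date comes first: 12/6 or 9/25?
9/25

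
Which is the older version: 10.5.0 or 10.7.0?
10.5.0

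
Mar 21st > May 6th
False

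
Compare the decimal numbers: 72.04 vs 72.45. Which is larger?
72.45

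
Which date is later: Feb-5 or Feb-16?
Feb-16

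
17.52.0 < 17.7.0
False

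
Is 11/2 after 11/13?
No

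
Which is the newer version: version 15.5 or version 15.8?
version 15.8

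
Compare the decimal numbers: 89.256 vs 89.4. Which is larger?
89.4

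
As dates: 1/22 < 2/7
True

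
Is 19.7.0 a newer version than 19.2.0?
Yes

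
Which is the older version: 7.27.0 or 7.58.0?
7.27.0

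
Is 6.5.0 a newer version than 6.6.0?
No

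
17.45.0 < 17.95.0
True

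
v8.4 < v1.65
False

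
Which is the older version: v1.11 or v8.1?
v1.11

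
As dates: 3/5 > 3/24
False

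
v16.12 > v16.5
True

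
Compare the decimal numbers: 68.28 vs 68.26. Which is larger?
68.28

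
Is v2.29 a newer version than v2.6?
Yes. Version numbers are compared segment by segment as integers, not as decimals: minor version 29 > 6, so v2.29 > v2.6 (even though the decimal 2.29 < 2.6).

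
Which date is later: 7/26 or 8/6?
8/6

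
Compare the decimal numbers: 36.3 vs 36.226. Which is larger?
36.3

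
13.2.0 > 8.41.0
True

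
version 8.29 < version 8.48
True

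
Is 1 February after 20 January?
Yes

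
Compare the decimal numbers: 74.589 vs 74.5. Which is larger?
74.589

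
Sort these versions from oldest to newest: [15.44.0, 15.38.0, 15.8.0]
[15.8.0, 15.38.0, 15.44.0]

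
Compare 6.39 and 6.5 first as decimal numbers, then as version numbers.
As decimals: 6.39 < 6.5. As versions: v6.39 > v6.5 (minor version 39 > 5).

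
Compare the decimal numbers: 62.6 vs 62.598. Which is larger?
62.6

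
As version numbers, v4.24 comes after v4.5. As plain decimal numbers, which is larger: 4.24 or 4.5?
4.5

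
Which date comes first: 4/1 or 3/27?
3/27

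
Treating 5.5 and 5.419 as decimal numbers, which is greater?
5.5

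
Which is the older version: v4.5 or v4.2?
v4.2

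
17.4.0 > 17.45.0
False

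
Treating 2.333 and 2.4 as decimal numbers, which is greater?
2.4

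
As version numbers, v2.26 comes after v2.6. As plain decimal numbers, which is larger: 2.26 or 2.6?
2.6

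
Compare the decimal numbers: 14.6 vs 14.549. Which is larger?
14.6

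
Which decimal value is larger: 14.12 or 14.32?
14.32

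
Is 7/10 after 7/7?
Yes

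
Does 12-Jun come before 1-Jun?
No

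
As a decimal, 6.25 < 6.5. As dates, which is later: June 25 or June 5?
June 25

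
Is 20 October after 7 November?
No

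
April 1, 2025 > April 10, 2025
False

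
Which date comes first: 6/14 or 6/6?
6/6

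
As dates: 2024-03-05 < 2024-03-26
True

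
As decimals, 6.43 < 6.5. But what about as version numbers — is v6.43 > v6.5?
True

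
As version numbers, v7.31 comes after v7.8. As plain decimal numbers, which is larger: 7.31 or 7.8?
7.8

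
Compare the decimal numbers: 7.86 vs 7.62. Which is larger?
7.86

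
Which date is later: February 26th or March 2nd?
March 2nd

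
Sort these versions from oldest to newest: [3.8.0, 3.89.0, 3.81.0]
[3.8.0, 3.81.0, 3.89.0]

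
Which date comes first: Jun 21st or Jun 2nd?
Jun 2nd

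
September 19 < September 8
False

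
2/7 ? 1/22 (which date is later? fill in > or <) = >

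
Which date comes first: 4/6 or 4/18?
4/6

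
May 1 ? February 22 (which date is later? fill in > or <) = >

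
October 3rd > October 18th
False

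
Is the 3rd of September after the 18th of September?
No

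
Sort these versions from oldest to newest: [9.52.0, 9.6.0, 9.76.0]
[9.6.0, 9.52.0, 9.76.0]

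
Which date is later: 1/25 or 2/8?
2/8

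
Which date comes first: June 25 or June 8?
June 8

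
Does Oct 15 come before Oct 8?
No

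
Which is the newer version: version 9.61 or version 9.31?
version 9.61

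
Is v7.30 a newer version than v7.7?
Yes. Version numbers are compared segment by segment as integers, not as decimals: minor version 30 > 7, so v7.30 > v7.7 (even though the decimal 7.30 < 7.7).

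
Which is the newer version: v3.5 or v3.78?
v3.78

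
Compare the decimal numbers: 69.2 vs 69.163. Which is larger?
69.2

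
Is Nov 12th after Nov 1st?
Yes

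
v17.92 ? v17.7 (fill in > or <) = >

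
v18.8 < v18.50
True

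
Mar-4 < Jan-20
False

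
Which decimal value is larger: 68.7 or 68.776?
68.776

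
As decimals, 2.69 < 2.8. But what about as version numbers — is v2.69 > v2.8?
True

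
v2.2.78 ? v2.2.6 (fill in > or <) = >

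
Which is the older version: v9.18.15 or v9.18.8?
v9.18.8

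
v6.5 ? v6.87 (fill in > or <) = <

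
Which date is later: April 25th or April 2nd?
April 25th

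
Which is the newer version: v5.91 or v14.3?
v14.3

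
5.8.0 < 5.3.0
False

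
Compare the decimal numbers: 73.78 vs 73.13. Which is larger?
73.78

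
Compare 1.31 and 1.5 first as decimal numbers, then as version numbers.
As decimals: 1.31 < 1.5. As versions: v1.31 > v1.5 (minor version 31 > 5).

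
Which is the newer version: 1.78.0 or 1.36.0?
1.78.0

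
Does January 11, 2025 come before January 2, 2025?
No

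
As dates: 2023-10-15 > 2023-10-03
True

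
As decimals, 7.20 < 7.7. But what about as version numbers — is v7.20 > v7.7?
True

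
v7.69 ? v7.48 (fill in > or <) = >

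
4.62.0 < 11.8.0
True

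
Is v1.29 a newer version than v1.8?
Yes. Version numbers are compared segment by segment as integers, not as decimals: minor version 29 > 8, so v1.29 > v1.8 (even though the decimal 1.29 < 1.8).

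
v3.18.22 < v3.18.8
False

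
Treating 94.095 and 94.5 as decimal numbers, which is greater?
94.5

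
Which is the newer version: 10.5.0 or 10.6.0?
10.6.0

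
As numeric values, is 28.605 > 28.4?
True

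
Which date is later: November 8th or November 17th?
November 17th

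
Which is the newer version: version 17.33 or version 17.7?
version 17.33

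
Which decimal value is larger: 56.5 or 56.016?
56.5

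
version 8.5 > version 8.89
False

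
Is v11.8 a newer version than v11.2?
Yes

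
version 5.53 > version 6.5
False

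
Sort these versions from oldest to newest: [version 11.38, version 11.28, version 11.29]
[version 11.28, version 11.29, version 11.38]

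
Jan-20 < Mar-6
True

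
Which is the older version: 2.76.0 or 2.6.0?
2.6.0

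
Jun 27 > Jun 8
True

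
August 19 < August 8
False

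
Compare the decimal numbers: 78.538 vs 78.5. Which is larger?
78.538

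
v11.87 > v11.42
True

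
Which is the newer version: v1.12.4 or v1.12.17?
v1.12.17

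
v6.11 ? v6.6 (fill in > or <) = >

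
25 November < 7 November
False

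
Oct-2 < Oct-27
True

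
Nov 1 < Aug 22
False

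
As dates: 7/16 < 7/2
False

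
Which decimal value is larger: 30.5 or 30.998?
30.998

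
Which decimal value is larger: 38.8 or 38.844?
38.844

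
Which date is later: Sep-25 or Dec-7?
Dec-7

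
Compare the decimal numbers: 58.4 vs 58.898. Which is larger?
58.898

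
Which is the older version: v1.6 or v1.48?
v1.6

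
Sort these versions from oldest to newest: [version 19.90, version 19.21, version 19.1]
[version 19.1, version 19.21, version 19.90]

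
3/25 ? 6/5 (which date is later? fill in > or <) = <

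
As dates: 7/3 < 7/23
True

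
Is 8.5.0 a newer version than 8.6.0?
No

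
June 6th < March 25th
False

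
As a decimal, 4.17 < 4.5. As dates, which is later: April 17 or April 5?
April 17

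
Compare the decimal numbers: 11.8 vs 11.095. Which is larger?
11.8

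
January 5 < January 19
True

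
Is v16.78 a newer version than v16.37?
Yes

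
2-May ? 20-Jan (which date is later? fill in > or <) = >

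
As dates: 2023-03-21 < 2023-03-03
False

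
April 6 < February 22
False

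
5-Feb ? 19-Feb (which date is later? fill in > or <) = <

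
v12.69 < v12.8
False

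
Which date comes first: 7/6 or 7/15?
7/6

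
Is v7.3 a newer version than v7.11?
No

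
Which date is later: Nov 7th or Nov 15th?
Nov 15th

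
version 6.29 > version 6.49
False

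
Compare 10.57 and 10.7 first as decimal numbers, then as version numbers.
As decimals: 10.57 < 10.7. As versions: v10.57 > v10.7 (minor version 57 > 7).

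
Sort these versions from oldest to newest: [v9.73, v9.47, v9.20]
[v9.20, v9.47, v9.73]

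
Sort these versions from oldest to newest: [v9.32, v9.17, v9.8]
[v9.8, v9.17, v9.32]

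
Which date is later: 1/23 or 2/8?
2/8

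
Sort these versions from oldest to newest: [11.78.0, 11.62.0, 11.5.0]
[11.5.0, 11.62.0, 11.78.0]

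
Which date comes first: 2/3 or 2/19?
2/3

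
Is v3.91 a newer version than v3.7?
Yes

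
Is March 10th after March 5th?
Yes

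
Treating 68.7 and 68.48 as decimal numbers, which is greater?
68.7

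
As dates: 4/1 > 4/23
False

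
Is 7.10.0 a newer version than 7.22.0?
No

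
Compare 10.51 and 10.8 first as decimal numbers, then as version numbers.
As decimals: 10.51 < 10.8. As versions: v10.51 > v10.8 (minor version 51 > 8).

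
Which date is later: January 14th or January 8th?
January 14th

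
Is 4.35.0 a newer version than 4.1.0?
Yes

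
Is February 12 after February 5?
Yes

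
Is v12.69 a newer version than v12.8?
Yes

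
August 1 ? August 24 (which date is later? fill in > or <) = <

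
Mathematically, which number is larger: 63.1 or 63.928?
63.928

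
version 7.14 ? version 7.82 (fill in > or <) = <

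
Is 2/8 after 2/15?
No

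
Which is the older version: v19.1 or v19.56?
v19.1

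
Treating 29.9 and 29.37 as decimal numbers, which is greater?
29.9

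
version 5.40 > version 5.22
True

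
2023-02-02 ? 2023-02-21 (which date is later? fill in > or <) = <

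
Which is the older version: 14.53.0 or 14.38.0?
14.38.0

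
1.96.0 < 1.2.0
False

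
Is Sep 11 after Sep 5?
Yes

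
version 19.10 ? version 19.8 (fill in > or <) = >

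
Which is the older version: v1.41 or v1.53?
v1.41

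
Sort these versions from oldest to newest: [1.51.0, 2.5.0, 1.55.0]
[1.51.0, 1.55.0, 2.5.0]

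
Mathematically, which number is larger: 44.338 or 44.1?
44.338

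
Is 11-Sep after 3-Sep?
Yes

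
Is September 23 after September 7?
Yes. Day 23 comes after day 7 in September — this is a date comparison, not a decimal one (the decimal 9.23 would be smaller than 9.7).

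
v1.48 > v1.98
False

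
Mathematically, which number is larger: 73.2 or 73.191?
73.2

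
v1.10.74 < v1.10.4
False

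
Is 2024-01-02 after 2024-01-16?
No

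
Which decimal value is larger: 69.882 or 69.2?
69.882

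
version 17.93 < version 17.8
False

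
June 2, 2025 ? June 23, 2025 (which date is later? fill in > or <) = <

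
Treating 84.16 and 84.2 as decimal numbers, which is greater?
84.2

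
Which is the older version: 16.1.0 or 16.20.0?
16.1.0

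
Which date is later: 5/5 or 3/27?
5/5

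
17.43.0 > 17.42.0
True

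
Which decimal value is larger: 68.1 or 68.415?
68.415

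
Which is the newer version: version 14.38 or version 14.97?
version 14.97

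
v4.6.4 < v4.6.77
True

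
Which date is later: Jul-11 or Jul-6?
Jul-11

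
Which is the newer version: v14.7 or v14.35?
v14.35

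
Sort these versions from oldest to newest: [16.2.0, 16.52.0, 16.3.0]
[16.2.0, 16.3.0, 16.52.0]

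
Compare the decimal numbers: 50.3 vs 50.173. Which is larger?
50.3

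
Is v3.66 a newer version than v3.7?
Yes. Version numbers are compared segment by segment as integers, not as decimals: minor version 66 > 7, so v3.66 > v3.7 (even though the decimal 3.66 < 3.7).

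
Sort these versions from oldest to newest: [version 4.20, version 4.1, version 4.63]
[version 4.1, version 4.20, version 4.63]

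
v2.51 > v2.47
True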